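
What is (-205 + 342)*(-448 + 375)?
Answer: -10001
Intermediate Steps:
(-205 + 342)*(-448 + 375) = 137*(-73) = -10001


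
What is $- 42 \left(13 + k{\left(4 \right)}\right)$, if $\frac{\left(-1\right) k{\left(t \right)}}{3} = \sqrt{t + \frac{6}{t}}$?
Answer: $-546 + 63 \sqrt{22} \approx -250.5$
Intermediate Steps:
$k{\left(t \right)} = - 3 \sqrt{t + \frac{6}{t}}$
$- 42 \left(13 + k{\left(4 \right)}\right) = - 42 \left(13 - 3 \sqrt{4 + \frac{6}{4}}\right) = - 42 \left(13 - 3 \sqrt{4 + 6 \cdot \frac{1}{4}}\right) = - 42 \left(13 - 3 \sqrt{4 + \frac{3}{2}}\right) = - 42 \left(13 - 3 \sqrt{\frac{11}{2}}\right) = - 42 \left(13 - 3 \frac{\sqrt{22}}{2}\right) = - 42 \left(13 - \frac{3 \sqrt{22}}{2}\right) = -546 + 63 \sqrt{22}$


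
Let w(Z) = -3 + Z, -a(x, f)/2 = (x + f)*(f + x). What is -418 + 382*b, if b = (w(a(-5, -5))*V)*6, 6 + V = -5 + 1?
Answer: 4652342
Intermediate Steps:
a(x, f) = -2*(f + x)**2 (a(x, f) = -2*(x + f)*(f + x) = -2*(f + x)*(f + x) = -2*(f + x)**2)
V = -10 (V = -6 + (-5 + 1) = -6 - 4 = -10)
b = 12180 (b = ((-3 - 2*(-5 - 5)**2)*(-10))*6 = ((-3 - 2*(-10)**2)*(-10))*6 = ((-3 - 2*100)*(-10))*6 = ((-3 - 200)*(-10))*6 = -203*(-10)*6 = 2030*6 = 12180)
-418 + 382*b = -418 + 382*12180 = -418 + 4652760 = 4652342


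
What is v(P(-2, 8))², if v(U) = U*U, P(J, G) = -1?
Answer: 1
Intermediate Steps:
v(U) = U²
v(P(-2, 8))² = ((-1)²)² = 1² = 1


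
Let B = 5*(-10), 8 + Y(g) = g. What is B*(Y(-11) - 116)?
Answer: 6750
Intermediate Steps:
Y(g) = -8 + g
B = -50
B*(Y(-11) - 116) = -50*((-8 - 11) - 116) = -50*(-19 - 116) = -50*(-135) = 6750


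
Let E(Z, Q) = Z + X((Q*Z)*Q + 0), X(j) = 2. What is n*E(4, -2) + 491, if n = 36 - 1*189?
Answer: -427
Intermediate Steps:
n = -153 (n = 36 - 189 = -153)
E(Z, Q) = 2 + Z (E(Z, Q) = Z + 2 = 2 + Z)
n*E(4, -2) + 491 = -153*(2 + 4) + 491 = -153*6 + 491 = -918 + 491 = -427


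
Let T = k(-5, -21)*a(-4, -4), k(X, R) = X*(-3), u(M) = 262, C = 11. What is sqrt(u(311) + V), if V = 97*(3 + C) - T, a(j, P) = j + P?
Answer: 2*sqrt(435) ≈ 41.713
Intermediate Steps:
k(X, R) = -3*X
a(j, P) = P + j
T = -120 (T = (-3*(-5))*(-4 - 4) = 15*(-8) = -120)
V = 1478 (V = 97*(3 + 11) - 1*(-120) = 97*14 + 120 = 1358 + 120 = 1478)
sqrt(u(311) + V) = sqrt(262 + 1478) = sqrt(1740) = 2*sqrt(435)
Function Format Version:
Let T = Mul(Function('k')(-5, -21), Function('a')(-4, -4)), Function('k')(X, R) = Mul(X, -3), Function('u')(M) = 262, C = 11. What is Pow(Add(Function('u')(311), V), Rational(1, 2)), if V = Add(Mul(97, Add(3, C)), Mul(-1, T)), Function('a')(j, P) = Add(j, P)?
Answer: Mul(2, Pow(435, Rational(1, 2))) ≈ 41.713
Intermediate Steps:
Function('k')(X, R) = Mul(-3, X)
Function('a')(j, P) = Add(P, j)
T = -120 (T = Mul(Mul(-3, -5), Add(-4, -4)) = Mul(15, -8) = -120)
V = 1478 (V = Add(Mul(97, Add(3, 11)), Mul(-1, -120)) = Add(Mul(97, 14), 120) = Add(1358, 120) = 1478)
Pow(Add(Function('u')(311), V), Rational(1, 2)) = Pow(Add(262, 1478), Rational(1, 2)) = Pow(1740, Rational(1, 2)) = Mul(2, Pow(435, Rational(1, 2)))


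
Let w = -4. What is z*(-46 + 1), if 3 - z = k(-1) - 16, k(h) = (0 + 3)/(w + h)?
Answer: -882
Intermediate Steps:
k(h) = 3/(-4 + h) (k(h) = (0 + 3)/(-4 + h) = 3/(-4 + h))
z = 98/5 (z = 3 - (3/(-4 - 1) - 16) = 3 - (3/(-5) - 16) = 3 - (3*(-1/5) - 16) = 3 - (-3/5 - 16) = 3 - 1*(-83/5) = 3 + 83/5 = 98/5 ≈ 19.600)
z*(-46 + 1) = 98*(-46 + 1)/5 = (98/5)*(-45) = -882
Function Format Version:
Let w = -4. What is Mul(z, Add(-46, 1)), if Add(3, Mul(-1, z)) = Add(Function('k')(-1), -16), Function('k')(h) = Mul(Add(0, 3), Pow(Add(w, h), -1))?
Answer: -882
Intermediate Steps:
Function('k')(h) = Mul(3, Pow(Add(-4, h), -1)) (Function('k')(h) = Mul(Add(0, 3), Pow(Add(-4, h), -1)) = Mul(3, Pow(Add(-4, h), -1)))
z = Rational(98, 5) (z = Add(3, Mul(-1, Add(Mul(3, Pow(Add(-4, -1), -1)), -16))) = Add(3, Mul(-1, Add(Mul(3, Pow(-5, -1)), -16))) = Add(3, Mul(-1, Add(Mul(3, Rational(-1, 5)), -16))) = Add(3, Mul(-1, Add(Rational(-3, 5), -16))) = Add(3, Mul(-1, Rational(-83, 5))) = Add(3, Rational(83, 5)) = Rational(98, 5) ≈ 19.600)
Mul(z, Add(-46, 1)) = Mul(Rational(98, 5), Add(-46, 1)) = Mul(Rational(98, 5), -45) = -882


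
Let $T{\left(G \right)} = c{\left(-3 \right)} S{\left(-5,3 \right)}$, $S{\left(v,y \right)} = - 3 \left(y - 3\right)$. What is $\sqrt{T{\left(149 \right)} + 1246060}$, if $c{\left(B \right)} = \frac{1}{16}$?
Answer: $2 \sqrt{311515} \approx 1116.3$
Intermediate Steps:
$c{\left(B \right)} = \frac{1}{16}$
$S{\left(v,y \right)} = 9 - 3 y$ ($S{\left(v,y \right)} = - 3 \left(-3 + y\right) = 9 - 3 y$)
$T{\left(G \right)} = 0$ ($T{\left(G \right)} = \frac{9 - 9}{16} = \frac{1}{16} \cdot 0 = 0$)
$\sqrt{T{\left(149 \right)} + 1246060} = \sqrt{0 + 1246060} = \sqrt{1246060} = 2 \sqrt{311515}$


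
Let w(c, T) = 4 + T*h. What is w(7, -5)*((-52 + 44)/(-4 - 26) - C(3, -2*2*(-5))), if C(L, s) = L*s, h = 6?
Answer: 23296/15 ≈ 1553.1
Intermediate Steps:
w(c, T) = 4 + 6*T (w(c, T) = 4 + T*6 = 4 + 6*T)
w(7, -5)*((-52 + 44)/(-4 - 26) - C(3, -2*2*(-5))) = (4 + 6*(-5))*((-52 + 44)/(-4 - 26) - 3*-2*2*(-5)) = (4 - 30)*(-8/(-30) - 3*(-4*(-5))) = -26*(-8*(-1/30) - 3*20) = -26*(4/15 - 1*60) = -26*(4/15 - 60) = -26*(-896/15) = 23296/15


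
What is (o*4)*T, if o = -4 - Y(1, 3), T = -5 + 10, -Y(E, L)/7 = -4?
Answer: -640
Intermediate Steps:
Y(E, L) = 28 (Y(E, L) = -7*(-4) = 28)
T = 5
o = -32 (o = -4 - 1*28 = -4 - 28 = -32)
(o*4)*T = -32*4*5 = -128*5 = -640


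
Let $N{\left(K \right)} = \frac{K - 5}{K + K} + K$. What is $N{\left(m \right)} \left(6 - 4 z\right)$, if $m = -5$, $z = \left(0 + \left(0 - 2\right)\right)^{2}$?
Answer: $40$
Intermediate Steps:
$z = 4$ ($z = \left(0 - 2\right)^{2} = \left(-2\right)^{2} = 4$)
$N{\left(K \right)} = K + \frac{-5 + K}{2 K}$ ($N{\left(K \right)} = \frac{-5 + K}{2 K} + K = K + \frac{-5 + K}{2 K}$)
$N{\left(m \right)} \left(6 - 4 z\right) = \left(\frac{1}{2} - 5 - \frac{5}{2 \left(-5\right)}\right) \left(6 - 16\right) = \left(\frac{1}{2} - 5 - - \frac{1}{2}\right) \left(6 - 16\right) = \left(\frac{1}{2} - 5 + \frac{1}{2}\right) \left(-10\right) = \left(-4\right) \left(-10\right) = 40$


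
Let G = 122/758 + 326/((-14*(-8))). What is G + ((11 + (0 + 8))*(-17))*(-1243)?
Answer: 8521267729/21224 ≈ 4.0149e+5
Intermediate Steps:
G = 65193/21224 (G = 122*(1/758) + 326/112 = 61/379 + 326*(1/112) = 61/379 + 163/56 = 65193/21224 ≈ 3.0717)
G + ((11 + (0 + 8))*(-17))*(-1243) = 65193/21224 + ((11 + (0 + 8))*(-17))*(-1243) = 65193/21224 + ((11 + 8)*(-17))*(-1243) = 65193/21224 + (19*(-17))*(-1243) = 65193/21224 - 323*(-1243) = 65193/21224 + 401489 = 8521267729/21224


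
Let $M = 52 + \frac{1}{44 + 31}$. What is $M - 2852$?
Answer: $- \frac{209999}{75} \approx -2800.0$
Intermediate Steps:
$M = \frac{3901}{75}$ ($M = 52 + \frac{1}{75} = \frac{3901}{75} \approx 52.013$)
$M - 2852 = \frac{3901}{75} - 2852 = - \frac{209999}{75}$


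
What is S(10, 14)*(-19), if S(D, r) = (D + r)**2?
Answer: -10944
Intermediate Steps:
S(10, 14)*(-19) = (10 + 14)**2*(-19) = 24**2*(-19) = 576*(-19) = -10944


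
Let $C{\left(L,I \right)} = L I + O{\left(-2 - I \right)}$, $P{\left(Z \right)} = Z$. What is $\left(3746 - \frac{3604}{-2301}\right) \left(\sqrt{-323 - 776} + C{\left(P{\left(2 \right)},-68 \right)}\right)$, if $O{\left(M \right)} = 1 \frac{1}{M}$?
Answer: $- \frac{38696385625}{75933} + \frac{8623150 i \sqrt{1099}}{2301} \approx -5.0961 \cdot 10^{5} + 1.2424 \cdot 10^{5} i$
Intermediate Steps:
$O{\left(M \right)} = \frac{1}{M}$
$C{\left(L,I \right)} = \frac{1}{-2 - I} + I L$ ($C{\left(L,I \right)} = L I + \frac{1}{-2 - I} = I L + \frac{1}{-2 - I} = \frac{1}{-2 - I} + I L$)
$\left(3746 - \frac{3604}{-2301}\right) \left(\sqrt{-323 - 776} + C{\left(P{\left(2 \right)},-68 \right)}\right) = \left(3746 - \frac{3604}{-2301}\right) \left(\sqrt{-323 - 776} + \frac{-1 - 136 \left(2 - 68\right)}{2 - 68}\right) = \left(3746 - - \frac{3604}{2301}\right) \left(\sqrt{-1099} + \frac{-1 - 136 \left(-66\right)}{-66}\right) = \left(3746 + \frac{3604}{2301}\right) \left(i \sqrt{1099} - \frac{-1 + 8976}{66}\right) = \frac{8623150 \left(i \sqrt{1099} - \frac{8975}{66}\right)}{2301} = \frac{8623150 \left(- \frac{8975}{66} + i \sqrt{1099}\right)}{2301} = - \frac{38696385625}{75933} + \frac{8623150 i \sqrt{1099}}{2301}$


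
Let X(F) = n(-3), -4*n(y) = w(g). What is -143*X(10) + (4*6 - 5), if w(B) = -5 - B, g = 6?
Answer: -1497/4 ≈ -374.25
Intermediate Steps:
n(y) = 11/4 (n(y) = -(-5 - 1*6)/4 = -(-5 - 6)/4 = -¼*(-11) = 11/4)
X(F) = 11/4
-143*X(10) + (4*6 - 5) = -143*11/4 + (4*6 - 5) = -1573/4 + (24 - 5) = -1573/4 + 19 = -1497/4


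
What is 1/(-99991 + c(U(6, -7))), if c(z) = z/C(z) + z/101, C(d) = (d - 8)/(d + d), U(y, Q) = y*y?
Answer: -707/70627937 ≈ -1.0010e-5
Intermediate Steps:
U(y, Q) = y**2
C(d) = (-8 + d)/(2*d) (C(d) = (-8 + d)/((2*d)) = (-8 + d)*(1/(2*d)) = (-8 + d)/(2*d))
c(z) = z/101 + 2*z**2/(-8 + z) (c(z) = z/(((-8 + z)/(2*z))) + z/101 = z*(2*z/(-8 + z)) + z*(1/101) = 2*z**2/(-8 + z) + z/101 = z/101 + 2*z**2/(-8 + z))
1/(-99991 + c(U(6, -7))) = 1/(-99991 + (1/101)*6**2*(-8 + 203*6**2)/(-8 + 6**2)) = 1/(-99991 + (1/101)*36*(-8 + 203*36)/(-8 + 36)) = 1/(-99991 + (1/101)*36*(-8 + 7308)/28) = 1/(-99991 + (1/101)*36*(1/28)*7300) = 1/(-99991 + 65700/707) = 1/(-70627937/707) = -707/70627937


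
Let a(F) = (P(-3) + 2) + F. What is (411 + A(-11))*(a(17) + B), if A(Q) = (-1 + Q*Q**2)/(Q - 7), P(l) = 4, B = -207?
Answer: -89240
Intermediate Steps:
a(F) = 6 + F (a(F) = (4 + 2) + F = 6 + F)
A(Q) = (-1 + Q**3)/(-7 + Q)
(411 + A(-11))*(a(17) + B) = (411 + (-1 + (-11)**3)/(-7 - 11))*((6 + 17) - 207) = (411 + (-1 - 1331)/(-18))*(23 - 207) = (411 - 1/18*(-1332))*(-184) = (411 + 74)*(-184) = 485*(-184) = -89240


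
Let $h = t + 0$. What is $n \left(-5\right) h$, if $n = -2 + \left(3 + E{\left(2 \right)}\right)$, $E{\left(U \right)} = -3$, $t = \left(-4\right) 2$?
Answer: $-80$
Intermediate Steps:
$t = -8$
$h = -8$ ($h = -8 + 0 = -8$)
$n = -2$ ($n = -2 + \left(3 - 3\right) = -2 + 0 = -2$)
$n \left(-5\right) h = \left(-2\right) \left(-5\right) \left(-8\right) = 10 \left(-8\right) = -80$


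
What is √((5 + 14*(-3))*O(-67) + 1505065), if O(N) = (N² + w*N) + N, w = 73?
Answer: √1522418 ≈ 1233.9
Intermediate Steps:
O(N) = N² + 74*N (O(N) = (N² + 73*N) + N = N² + 74*N)
√((5 + 14*(-3))*O(-67) + 1505065) = √((5 + 14*(-3))*(-67*(74 - 67)) + 1505065) = √((5 - 42)*(-67*7) + 1505065) = √(-37*(-469) + 1505065) = √(17353 + 1505065) = √1522418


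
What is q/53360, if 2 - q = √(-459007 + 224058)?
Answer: 1/26680 - I*√234949/53360 ≈ 3.7481e-5 - 0.0090839*I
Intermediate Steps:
q = 2 - I*√234949 (q = 2 - √(-459007 + 224058) = 2 - √(-234949) = 2 - I*√234949 ≈ 2.0 - 484.72*I)
q/53360 = (2 - I*√234949)/53360 = (2 - I*√234949)*(1/53360) = 1/26680 - I*√234949/53360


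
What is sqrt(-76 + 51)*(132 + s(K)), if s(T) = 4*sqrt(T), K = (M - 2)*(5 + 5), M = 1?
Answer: -20*sqrt(10) + 660*I ≈ -63.246 + 660.0*I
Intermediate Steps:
K = -10 (K = (1 - 2)*(5 + 5) = -1*10 = -10)
sqrt(-76 + 51)*(132 + s(K)) = sqrt(-76 + 51)*(132 + 4*sqrt(-10)) = sqrt(-25)*(132 + 4*(I*sqrt(10))) = (5*I)*(132 + 4*I*sqrt(10)) = 5*I*(132 + 4*I*sqrt(10))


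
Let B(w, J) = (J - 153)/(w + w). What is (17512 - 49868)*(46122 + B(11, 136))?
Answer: -16415282726/11 ≈ -1.4923e+9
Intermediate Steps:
B(w, J) = (-153 + J)/(2*w) (B(w, J) = (-153 + J)/((2*w)) = (-153 + J)*(1/(2*w)) = (-153 + J)/(2*w))
(17512 - 49868)*(46122 + B(11, 136)) = (17512 - 49868)*(46122 + (½)*(-153 + 136)/11) = -32356*(46122 + (½)*(1/11)*(-17)) = -32356*(46122 - 17/22) = -32356*1014667/22 = -16415282726/11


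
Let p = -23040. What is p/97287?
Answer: -7680/32429 ≈ -0.23682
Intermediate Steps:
p/97287 = -23040/97287 = -23040*1/97287 = -7680/32429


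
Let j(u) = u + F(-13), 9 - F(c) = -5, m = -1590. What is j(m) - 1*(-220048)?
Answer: 218472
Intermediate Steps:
F(c) = 14 (F(c) = 9 - 1*(-5) = 9 + 5 = 14)
j(u) = 14 + u (j(u) = u + 14 = 14 + u)
j(m) - 1*(-220048) = (14 - 1590) - 1*(-220048) = -1576 + 220048 = 218472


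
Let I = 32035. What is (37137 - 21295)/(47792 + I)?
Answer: 15842/79827 ≈ 0.19845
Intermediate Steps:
(37137 - 21295)/(47792 + I) = (37137 - 21295)/(47792 + 32035) = 15842/79827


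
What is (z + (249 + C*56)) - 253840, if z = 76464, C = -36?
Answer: -179143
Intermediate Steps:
(z + (249 + C*56)) - 253840 = (76464 + (249 - 36*56)) - 253840 = (76464 + (249 - 2016)) - 253840 = (76464 - 1767) - 253840 = 74697 - 253840 = -179143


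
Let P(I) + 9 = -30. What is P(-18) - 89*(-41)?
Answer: 3610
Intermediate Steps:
P(I) = -39 (P(I) = -9 - 30 = -39)
P(-18) - 89*(-41) = -39 - 89*(-41) = -39 + 3649 = 3610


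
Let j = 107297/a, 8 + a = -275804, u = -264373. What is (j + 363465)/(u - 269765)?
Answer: -100247901283/147321670056 ≈ -0.68047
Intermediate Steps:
a = -275812 (a = -8 - 275804 = -275812)
j = -107297/275812 (j = 107297/(-275812) = 107297*(-1/275812) = -107297/275812 ≈ -0.38902)
(j + 363465)/(u - 269765) = (-107297/275812 + 363465)/(-264373 - 269765) = (100247901283/275812)/(-534138) = (100247901283/275812)*(-1/534138) = -100247901283/147321670056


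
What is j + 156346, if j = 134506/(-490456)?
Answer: 38340349635/245228 ≈ 1.5635e+5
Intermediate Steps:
j = -67253/245228 (j = 134506*(-1/490456) = -67253/245228 ≈ -0.27425)
j + 156346 = -67253/245228 + 156346 = 38340349635/245228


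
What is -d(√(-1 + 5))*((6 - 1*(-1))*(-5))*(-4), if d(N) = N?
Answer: -280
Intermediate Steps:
-d(√(-1 + 5))*((6 - 1*(-1))*(-5))*(-4) = -√(-1 + 5)*((6 - 1*(-1))*(-5))*(-4) = -√4*((6 + 1)*(-5))*(-4) = -2*(7*(-5))*(-4) = -2*(-35)*(-4) = -(-70)*(-4) = -1*280 = -280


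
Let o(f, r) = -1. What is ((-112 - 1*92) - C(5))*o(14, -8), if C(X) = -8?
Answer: 196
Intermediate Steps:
((-112 - 1*92) - C(5))*o(14, -8) = ((-112 - 1*92) - 1*(-8))*(-1) = ((-112 - 92) + 8)*(-1) = (-204 + 8)*(-1) = -196*(-1) = 196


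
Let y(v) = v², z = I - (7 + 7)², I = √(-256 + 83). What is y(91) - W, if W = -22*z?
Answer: 3969 + 22*I*√173 ≈ 3969.0 + 289.36*I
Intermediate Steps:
I = I*√173 (I = √(-173) = I*√173 ≈ 13.153*I)
z = -196 + I*√173 (z = I*√173 - (7 + 7)² = I*√173 - 1*14² = I*√173 - 1*196 = I*√173 - 196 = -196 + I*√173 ≈ -196.0 + 13.153*I)
W = 4312 - 22*I*√173 (W = -22*(-196 + I*√173) = 4312 - 22*I*√173 ≈ 4312.0 - 289.36*I)
y(91) - W = 91² - (4312 - 22*I*√173) = 8281 + (-4312 + 22*I*√173) = 3969 + 22*I*√173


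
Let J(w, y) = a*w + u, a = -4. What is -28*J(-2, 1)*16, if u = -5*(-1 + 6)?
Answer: 7616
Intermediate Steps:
u = -25 (u = -5*5 = -25)
J(w, y) = -25 - 4*w (J(w, y) = -4*w - 25 = -25 - 4*w)
-28*J(-2, 1)*16 = -28*(-25 - 4*(-2))*16 = -28*(-25 + 8)*16 = -28*(-17)*16 = 476*16 = 7616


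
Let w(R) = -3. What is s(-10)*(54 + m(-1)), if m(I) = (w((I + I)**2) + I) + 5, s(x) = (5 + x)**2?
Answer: 1375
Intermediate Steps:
m(I) = 2 + I (m(I) = (-3 + I) + 5 = 2 + I)
s(-10)*(54 + m(-1)) = (5 - 10)**2*(54 + (2 - 1)) = (-5)**2*(54 + 1) = 25*55 = 1375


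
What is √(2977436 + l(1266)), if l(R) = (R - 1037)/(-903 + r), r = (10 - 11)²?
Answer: 3*√269161514754/902 ≈ 1725.5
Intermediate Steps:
r = 1 (r = (-1)² = 1)
l(R) = 1037/902 - R/902 (l(R) = (R - 1037)/(-903 + 1) = (-1037 + R)/(-902) = (-1037 + R)*(-1/902) = 1037/902 - R/902)
√(2977436 + l(1266)) = √(2977436 + (1037/902 - 1/902*1266)) = √(2977436 + (1037/902 - 633/451)) = √(2977436 - 229/902) = √(2685647043/902) = 3*√269161514754/902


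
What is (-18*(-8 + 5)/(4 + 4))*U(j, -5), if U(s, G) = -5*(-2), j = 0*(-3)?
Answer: 135/2 ≈ 67.500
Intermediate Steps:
j = 0
U(s, G) = 10
(-18*(-8 + 5)/(4 + 4))*U(j, -5) = -18*(-8 + 5)/(4 + 4)*10 = -(-54)/8*10 = -18*(-3/8)*10 = (27/4)*10 = 135/2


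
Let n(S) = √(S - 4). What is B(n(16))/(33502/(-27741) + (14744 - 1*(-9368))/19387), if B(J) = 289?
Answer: 1306121577/162922 ≈ 8016.9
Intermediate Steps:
n(S) = √(-4 + S)
B(n(16))/(33502/(-27741) + (14744 - 1*(-9368))/19387) = 289/(33502/(-27741) + (14744 - 1*(-9368))/19387) = 289/(33502*(-1/27741) + (14744 + 9368)*(1/19387)) = 289/(-4786/3963 + 24112*(1/19387)) = 289/(-4786/3963 + 24112/19387) = 289/(2769674/76830681) = 289*(76830681/2769674) = 1306121577/162922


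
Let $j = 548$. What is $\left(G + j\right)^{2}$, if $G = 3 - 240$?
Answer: $96721$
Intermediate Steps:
$G = -237$ ($G = 3 - 240 = -237$)
$\left(G + j\right)^{2} = \left(-237 + 548\right)^{2} = 311^{2} = 96721$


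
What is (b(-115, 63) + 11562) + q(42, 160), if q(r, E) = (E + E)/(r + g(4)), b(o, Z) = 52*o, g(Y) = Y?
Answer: 128546/23 ≈ 5589.0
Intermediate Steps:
q(r, E) = 2*E/(4 + r) (q(r, E) = (E + E)/(r + 4) = (2*E)/(4 + r) = 2*E/(4 + r))
(b(-115, 63) + 11562) + q(42, 160) = (52*(-115) + 11562) + 2*160/(4 + 42) = (-5980 + 11562) + 2*160/46 = 5582 + 2*160*(1/46) = 5582 + 160/23 = 128546/23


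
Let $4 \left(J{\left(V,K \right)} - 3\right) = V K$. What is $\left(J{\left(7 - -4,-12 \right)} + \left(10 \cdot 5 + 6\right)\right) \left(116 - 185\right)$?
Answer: $-1794$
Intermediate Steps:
$J{\left(V,K \right)} = 3 + \frac{K V}{4}$ ($J{\left(V,K \right)} = 3 + \frac{V K}{4} = 3 + \frac{K V}{4}$)
$\left(J{\left(7 - -4,-12 \right)} + \left(10 \cdot 5 + 6\right)\right) \left(116 - 185\right) = \left(\left(3 + \frac{1}{4} \left(-12\right) \left(7 - -4\right)\right) + \left(10 \cdot 5 + 6\right)\right) \left(116 - 185\right) = \left(\left(3 + \frac{1}{4} \left(-12\right) \left(7 + 4\right)\right) + \left(50 + 6\right)\right) \left(-69\right) = \left(\left(3 + \frac{1}{4} \left(-12\right) 11\right) + 56\right) \left(-69\right) = \left(\left(3 - 33\right) + 56\right) \left(-69\right) = \left(-30 + 56\right) \left(-69\right) = 26 \left(-69\right) = -1794$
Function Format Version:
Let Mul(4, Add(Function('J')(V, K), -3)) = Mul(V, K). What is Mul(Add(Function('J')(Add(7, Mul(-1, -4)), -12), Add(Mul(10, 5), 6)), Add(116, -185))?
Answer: -1794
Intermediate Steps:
Function('J')(V, K) = Add(3, Mul(Rational(1, 4), K, V)) (Function('J')(V, K) = Add(3, Mul(Rational(1, 4), Mul(V, K))) = Add(3, Mul(Rational(1, 4), Mul(K, V))) = Add(3, Mul(Rational(1, 4), K, V)))
Mul(Add(Function('J')(Add(7, Mul(-1, -4)), -12), Add(Mul(10, 5), 6)), Add(116, -185)) = Mul(Add(Add(3, Mul(Rational(1, 4), -12, Add(7, Mul(-1, -4)))), Add(Mul(10, 5), 6)), Add(116, -185)) = Mul(Add(Add(3, Mul(Rational(1, 4), -12, Add(7, 4))), Add(50, 6)), -69) = Mul(Add(Add(3, Mul(Rational(1, 4), -12, 11)), 56), -69) = Mul(Add(Add(3, -33), 56), -69) = Mul(Add(-30, 56), -69) = Mul(26, -69) = -1794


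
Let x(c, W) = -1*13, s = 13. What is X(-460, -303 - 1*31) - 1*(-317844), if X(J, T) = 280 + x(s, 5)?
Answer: 318111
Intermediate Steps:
x(c, W) = -13
X(J, T) = 267 (X(J, T) = 280 - 13 = 267)
X(-460, -303 - 1*31) - 1*(-317844) = 267 - 1*(-317844) = 267 + 317844 = 318111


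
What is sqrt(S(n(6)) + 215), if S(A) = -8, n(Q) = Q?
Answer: 3*sqrt(23) ≈ 14.387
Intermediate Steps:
sqrt(S(n(6)) + 215) = sqrt(-8 + 215) = sqrt(207) = 3*sqrt(23)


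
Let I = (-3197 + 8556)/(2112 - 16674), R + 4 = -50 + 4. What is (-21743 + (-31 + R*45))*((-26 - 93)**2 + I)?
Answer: -825653320492/2427 ≈ -3.4019e+8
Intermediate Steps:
R = -50 (R = -4 + (-50 + 4) = -4 - 46 = -50)
I = -5359/14562 (I = 5359/(-14562) = 5359*(-1/14562) = -5359/14562 ≈ -0.36801)
(-21743 + (-31 + R*45))*((-26 - 93)**2 + I) = (-21743 + (-31 - 50*45))*((-26 - 93)**2 - 5359/14562) = (-21743 + (-31 - 2250))*((-119)**2 - 5359/14562) = (-21743 - 2281)*(14161 - 5359/14562) = -24024*206207123/14562 = -825653320492/2427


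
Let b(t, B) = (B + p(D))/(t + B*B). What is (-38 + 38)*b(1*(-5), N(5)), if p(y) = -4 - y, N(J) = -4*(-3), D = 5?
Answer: 0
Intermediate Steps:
N(J) = 12
b(t, B) = (-9 + B)/(t + B**2) (b(t, B) = (B + (-4 - 1*5))/(t + B*B) = (B + (-4 - 5))/(t + B**2) = (B - 9)/(t + B**2) = (-9 + B)/(t + B**2))
(-38 + 38)*b(1*(-5), N(5)) = (-38 + 38)*((-9 + 12)/(1*(-5) + 12**2)) = 0*(3/(-5 + 144)) = 0*(3/139) = 0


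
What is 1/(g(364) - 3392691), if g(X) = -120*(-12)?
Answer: -1/3391251 ≈ -2.9488e-7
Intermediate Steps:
g(X) = 1440
1/(g(364) - 3392691) = 1/(1440 - 3392691) = 1/(-3391251) = -1/3391251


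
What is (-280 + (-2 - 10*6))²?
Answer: 116964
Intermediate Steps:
(-280 + (-2 - 10*6))² = (-280 + (-2 - 60))² = (-280 - 62)² = (-342)² = 116964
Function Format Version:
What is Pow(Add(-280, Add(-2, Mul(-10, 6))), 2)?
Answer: 116964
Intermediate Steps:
Pow(Add(-280, Add(-2, Mul(-10, 6))), 2) = Pow(Add(-280, Add(-2, -60)), 2) = Pow(Add(-280, -62), 2) = Pow(-342, 2) = 116964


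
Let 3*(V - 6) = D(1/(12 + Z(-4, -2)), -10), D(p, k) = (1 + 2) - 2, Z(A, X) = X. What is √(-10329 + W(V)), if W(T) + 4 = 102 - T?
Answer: 2*I*√23034/3 ≈ 101.18*I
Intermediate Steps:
D(p, k) = 1 (D(p, k) = 3 - 2 = 1)
V = 19/3 (V = 6 + (⅓)*1 = 6 + ⅓ = 19/3 ≈ 6.3333)
W(T) = 98 - T (W(T) = -4 + (102 - T) = 98 - T)
√(-10329 + W(V)) = √(-10329 + (98 - 1*19/3)) = √(-10329 + (98 - 19/3)) = √(-10329 + 275/3) = √(-30712/3) = 2*I*√23034/3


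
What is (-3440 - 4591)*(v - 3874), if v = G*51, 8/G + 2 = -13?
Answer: 156652686/5 ≈ 3.1331e+7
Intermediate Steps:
G = -8/15 (G = 8/(-2 - 13) = 8/(-15) = 8*(-1/15) = -8/15 ≈ -0.53333)
v = -136/5 (v = -8/15*51 = -136/5 ≈ -27.200)
(-3440 - 4591)*(v - 3874) = (-3440 - 4591)*(-136/5 - 3874) = -8031*(-19506/5) = 156652686/5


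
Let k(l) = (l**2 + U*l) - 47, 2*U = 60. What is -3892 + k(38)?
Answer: -1355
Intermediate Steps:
U = 30 (U = (1/2)*60 = 30)
k(l) = -47 + l**2 + 30*l (k(l) = (l**2 + 30*l) - 47 = -47 + l**2 + 30*l)
-3892 + k(38) = -3892 + (-47 + 38**2 + 30*38) = -3892 + (-47 + 1444 + 1140) = -3892 + 2537 = -1355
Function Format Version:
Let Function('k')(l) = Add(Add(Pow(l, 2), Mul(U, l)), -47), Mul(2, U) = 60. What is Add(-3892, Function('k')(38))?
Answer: -1355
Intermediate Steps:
U = 30 (U = Mul(Rational(1, 2), 60) = 30)
Function('k')(l) = Add(-47, Pow(l, 2), Mul(30, l)) (Function('k')(l) = Add(Add(Pow(l, 2), Mul(30, l)), -47) = Add(-47, Pow(l, 2), Mul(30, l)))
Add(-3892, Function('k')(38)) = Add(-3892, Add(-47, Pow(38, 2), Mul(30, 38))) = Add(-3892, Add(-47, 1444, 1140)) = Add(-3892, 2537) = -1355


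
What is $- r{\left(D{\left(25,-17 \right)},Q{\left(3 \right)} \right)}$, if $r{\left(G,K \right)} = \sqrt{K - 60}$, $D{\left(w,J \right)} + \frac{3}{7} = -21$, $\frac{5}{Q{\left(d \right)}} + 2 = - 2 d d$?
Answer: $- \frac{i \sqrt{241}}{2} \approx - 7.7621 i$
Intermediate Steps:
$Q{\left(d \right)} = \frac{5}{-2 - 2 d^{2}}$ ($Q{\left(d \right)} = \frac{5}{-2 + - 2 d d} = \frac{5}{-2 - 2 d^{2}}$)
$D{\left(w,J \right)} = - \frac{150}{7}$ ($D{\left(w,J \right)} = - \frac{3}{7} - 21 = - \frac{150}{7}$)
$r{\left(G,K \right)} = \sqrt{-60 + K}$
$- r{\left(D{\left(25,-17 \right)},Q{\left(3 \right)} \right)} = - \sqrt{-60 - \frac{5}{2 + 2 \cdot 3^{2}}} = - \sqrt{-60 - \frac{5}{2 + 2 \cdot 9}} = - \sqrt{-60 - \frac{5}{2 + 18}} = - \sqrt{-60 - \frac{5}{20}} = - \sqrt{-60 - \frac{1}{4}} = - \sqrt{- \frac{241}{4}} = - \frac{i \sqrt{241}}{2}$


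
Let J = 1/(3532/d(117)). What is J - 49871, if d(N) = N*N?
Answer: -176130683/3532 ≈ -49867.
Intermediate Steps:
d(N) = N²
J = 13689/3532 (J = 1/(3532/(117²)) = 1/(3532/13689) = 13689/3532 ≈ 3.8757)
J - 49871 = 13689/3532 - 49871 = -176130683/3532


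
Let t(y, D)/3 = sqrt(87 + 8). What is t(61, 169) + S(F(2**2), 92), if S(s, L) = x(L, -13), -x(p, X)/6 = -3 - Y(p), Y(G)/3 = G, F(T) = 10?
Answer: 1674 + 3*sqrt(95) ≈ 1703.2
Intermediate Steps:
Y(G) = 3*G
x(p, X) = 18 + 18*p (x(p, X) = -6*(-3 - 3*p) = 18 + 18*p)
S(s, L) = 18 + 18*L
t(y, D) = 3*sqrt(95) (t(y, D) = 3*sqrt(87 + 8) = 3*sqrt(95))
t(61, 169) + S(F(2**2), 92) = 3*sqrt(95) + (18 + 18*92) = 3*sqrt(95) + (18 + 1656) = 3*sqrt(95) + 1674 = 1674 + 3*sqrt(95)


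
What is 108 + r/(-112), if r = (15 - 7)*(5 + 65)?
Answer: 103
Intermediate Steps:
r = 560 (r = 8*70 = 560)
108 + r/(-112) = 108 + 560/(-112) = 108 + 560*(-1/112) = 108 - 5 = 103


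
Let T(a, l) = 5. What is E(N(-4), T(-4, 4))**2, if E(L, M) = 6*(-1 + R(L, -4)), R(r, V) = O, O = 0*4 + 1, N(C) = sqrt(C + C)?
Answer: 0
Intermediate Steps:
N(C) = sqrt(2)*sqrt(C) (N(C) = sqrt(2*C) = sqrt(2)*sqrt(C))
O = 1 (O = 0 + 1 = 1)
R(r, V) = 1
E(L, M) = 0 (E(L, M) = 6*(-1 + 1) = 6*0 = 0)
E(N(-4), T(-4, 4))**2 = 0**2 = 0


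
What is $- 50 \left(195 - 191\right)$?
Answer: $-200$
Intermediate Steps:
$- 50 \left(195 - 191\right) = \left(-50\right) 4 = -200$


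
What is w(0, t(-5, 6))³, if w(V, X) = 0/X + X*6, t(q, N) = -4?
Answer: -13824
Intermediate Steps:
w(V, X) = 6*X (w(V, X) = 0 + 6*X = 6*X)
w(0, t(-5, 6))³ = (6*(-4))³ = (-24)³ = -13824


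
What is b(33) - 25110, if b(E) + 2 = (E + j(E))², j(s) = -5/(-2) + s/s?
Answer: -95119/4 ≈ -23780.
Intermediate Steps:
j(s) = 7/2 (j(s) = -5*(-½) + 1 = 5/2 + 1 = 7/2)
b(E) = -2 + (7/2 + E)² (b(E) = -2 + (E + 7/2)² = -2 + (7/2 + E)²)
b(33) - 25110 = (-2 + (7 + 2*33)²/4) - 25110 = (-2 + (7 + 66)²/4) - 25110 = (-2 + (¼)*73²) - 25110 = (-2 + (¼)*5329) - 25110 = (-2 + 5329/4) - 25110 = 5321/4 - 25110 = -95119/4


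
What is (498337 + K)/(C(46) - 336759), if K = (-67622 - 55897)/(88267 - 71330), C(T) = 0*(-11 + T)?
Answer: -8440210250/5703687183 ≈ -1.4798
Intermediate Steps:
C(T) = 0
K = -123519/16937 ≈ -7.2928
(498337 + K)/(C(46) - 336759) = (498337 - 123519/16937)/(0 - 336759) = (8440210250/16937)/(-336759) = (8440210250/16937)*(-1/336759) = -8440210250/5703687183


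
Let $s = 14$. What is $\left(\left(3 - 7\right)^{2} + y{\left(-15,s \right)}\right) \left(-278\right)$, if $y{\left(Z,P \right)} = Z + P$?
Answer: $-4170$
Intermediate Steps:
$y{\left(Z,P \right)} = P + Z$
$\left(\left(3 - 7\right)^{2} + y{\left(-15,s \right)}\right) \left(-278\right) = \left(\left(3 - 7\right)^{2} + \left(14 - 15\right)\right) \left(-278\right) = \left(\left(-4\right)^{2} - 1\right) \left(-278\right) = \left(16 - 1\right) \left(-278\right) = 15 \left(-278\right) = -4170$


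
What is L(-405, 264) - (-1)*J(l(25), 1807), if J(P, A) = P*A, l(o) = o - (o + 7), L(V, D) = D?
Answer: -12385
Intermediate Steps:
l(o) = -7 (l(o) = o - (7 + o) = o + (-7 - o) = -7)
J(P, A) = A*P
L(-405, 264) - (-1)*J(l(25), 1807) = 264 - (-1)*1807*(-7) = 264 - (-1)*(-12649) = 264 - 1*12649 = 264 - 12649 = -12385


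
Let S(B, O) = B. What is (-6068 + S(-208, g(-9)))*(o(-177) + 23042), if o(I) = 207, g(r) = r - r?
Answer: -145910724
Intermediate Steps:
g(r) = 0
(-6068 + S(-208, g(-9)))*(o(-177) + 23042) = (-6068 - 208)*(207 + 23042) = -6276*23249 = -145910724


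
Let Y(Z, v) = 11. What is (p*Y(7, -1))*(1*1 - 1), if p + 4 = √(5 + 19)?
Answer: 0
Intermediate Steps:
p = -4 + 2*√6 (p = -4 + √(5 + 19) = -4 + √24 = -4 + 2*√6 ≈ 0.89898)
(p*Y(7, -1))*(1*1 - 1) = ((-4 + 2*√6)*11)*(1*1 - 1) = (-44 + 22*√6)*(1 - 1) = (-44 + 22*√6)*0 = 0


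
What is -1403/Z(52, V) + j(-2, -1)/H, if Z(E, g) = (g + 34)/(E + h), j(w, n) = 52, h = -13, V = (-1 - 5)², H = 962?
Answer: -2024389/2590 ≈ -781.62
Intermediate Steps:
V = 36 (V = (-6)² = 36)
Z(E, g) = (34 + g)/(-13 + E) (Z(E, g) = (g + 34)/(E - 13) = (34 + g)/(-13 + E))
-1403/Z(52, V) + j(-2, -1)/H = -1403*(-13 + 52)/(34 + 36) + 52/962 = -1403/(70/39) + 52*(1/962) = -1403/((1/39)*70) + 2/37 = -1403/70/39 + 2/37 = -1403*39/70 + 2/37 = -54717/70 + 2/37 = -2024389/2590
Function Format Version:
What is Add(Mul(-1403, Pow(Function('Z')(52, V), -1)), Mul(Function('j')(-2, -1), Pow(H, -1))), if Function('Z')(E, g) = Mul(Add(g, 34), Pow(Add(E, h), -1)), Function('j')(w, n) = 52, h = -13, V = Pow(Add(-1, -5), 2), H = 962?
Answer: Rational(-2024389, 2590) ≈ -781.62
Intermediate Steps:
V = 36 (V = Pow(-6, 2) = 36)
Function('Z')(E, g) = Mul(Pow(Add(-13, E), -1), Add(34, g)) (Function('Z')(E, g) = Mul(Add(g, 34), Pow(Add(E, -13), -1)) = Mul(Add(34, g), Pow(Add(-13, E), -1)) = Mul(Pow(Add(-13, E), -1), Add(34, g)))
Add(Mul(-1403, Pow(Function('Z')(52, V), -1)), Mul(Function('j')(-2, -1), Pow(H, -1))) = Add(Mul(-1403, Pow(Mul(Pow(Add(-13, 52), -1), Add(34, 36)), -1)), Mul(52, Pow(962, -1))) = Add(Mul(-1403, Pow(Mul(Pow(39, -1), 70), -1)), Mul(52, Rational(1, 962))) = Add(Mul(-1403, Pow(Mul(Rational(1, 39), 70), -1)), Rational(2, 37)) = Add(Mul(-1403, Pow(Rational(70, 39), -1)), Rational(2, 37)) = Add(Mul(-1403, Rational(39, 70)), Rational(2, 37)) = Add(Rational(-54717, 70), Rational(2, 37)) = Rational(-2024389, 2590)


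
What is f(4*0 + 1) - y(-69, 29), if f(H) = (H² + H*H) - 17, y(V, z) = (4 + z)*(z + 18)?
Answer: -1566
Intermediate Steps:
y(V, z) = (4 + z)*(18 + z)
f(H) = -17 + 2*H² (f(H) = (H² + H²) - 17 = 2*H² - 17 = -17 + 2*H²)
f(4*0 + 1) - y(-69, 29) = (-17 + 2*(4*0 + 1)²) - (72 + 29² + 22*29) = (-17 + 2*(0 + 1)²) - (72 + 841 + 638) = (-17 + 2*1²) - 1*1551 = (-17 + 2*1) - 1551 = (-17 + 2) - 1551 = -15 - 1551 = -1566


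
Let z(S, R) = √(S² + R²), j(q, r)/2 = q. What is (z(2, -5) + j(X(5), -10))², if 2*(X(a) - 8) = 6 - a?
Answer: (17 + √29)² ≈ 501.10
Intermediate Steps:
X(a) = 11 - a/2 (X(a) = 8 + (6 - a)/2 = 8 + (3 - a/2) = 11 - a/2)
j(q, r) = 2*q
z(S, R) = √(R² + S²)
(z(2, -5) + j(X(5), -10))² = (√((-5)² + 2²) + 2*(11 - ½*5))² = (√(25 + 4) + 2*(11 - 5/2))² = (√29 + 2*(17/2))² = (√29 + 17)² = (17 + √29)²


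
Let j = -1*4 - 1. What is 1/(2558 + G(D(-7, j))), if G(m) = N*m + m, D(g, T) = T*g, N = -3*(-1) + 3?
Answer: 1/2803 ≈ 0.00035676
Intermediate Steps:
j = -5 (j = -4 - 1 = -5)
N = 6 (N = 3 + 3 = 6)
G(m) = 7*m (G(m) = 6*m + m = 7*m)
1/(2558 + G(D(-7, j))) = 1/(2558 + 7*(-5*(-7))) = 1/(2558 + 7*35) = 1/(2558 + 245) = 1/2803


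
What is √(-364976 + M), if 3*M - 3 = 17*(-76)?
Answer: I*√3288651/3 ≈ 604.49*I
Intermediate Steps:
M = -1289/3 (M = 1 + (17*(-76))/3 = 1 + (⅓)*(-1292) = 1 - 1292/3 = -1289/3 ≈ -429.67)
√(-364976 + M) = √(-364976 - 1289/3) = √(-1096217/3) = I*√3288651/3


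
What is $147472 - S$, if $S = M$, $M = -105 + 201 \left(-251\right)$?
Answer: $198028$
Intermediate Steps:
$M = -50556$ ($M = -105 - 50451 = -50556$)
$S = -50556$
$147472 - S = 147472 - -50556 = 147472 + 50556 = 198028$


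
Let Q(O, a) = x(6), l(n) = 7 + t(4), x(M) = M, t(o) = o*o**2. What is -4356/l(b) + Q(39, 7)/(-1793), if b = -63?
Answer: -7810734/127303 ≈ -61.355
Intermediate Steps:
t(o) = o**3
l(n) = 71 (l(n) = 7 + 4**3 = 7 + 64 = 71)
Q(O, a) = 6
-4356/l(b) + Q(39, 7)/(-1793) = -4356/71 + 6/(-1793) = -4356*1/71 + 6*(-1/1793) = -4356/71 - 6/1793 = -7810734/127303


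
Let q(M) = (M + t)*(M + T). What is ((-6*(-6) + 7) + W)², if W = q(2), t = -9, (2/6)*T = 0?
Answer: 841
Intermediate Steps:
T = 0 (T = 3*0 = 0)
q(M) = M*(-9 + M) (q(M) = (M - 9)*(M + 0) = (-9 + M)*M = M*(-9 + M))
W = -14 (W = 2*(-9 + 2) = 2*(-7) = -14)
((-6*(-6) + 7) + W)² = ((-6*(-6) + 7) - 14)² = ((36 + 7) - 14)² = (43 - 14)² = 29² = 841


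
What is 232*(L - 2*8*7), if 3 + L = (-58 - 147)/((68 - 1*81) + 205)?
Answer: -646265/24 ≈ -26928.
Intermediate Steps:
L = -781/192 (L = -3 + (-58 - 147)/((68 - 1*81) + 205) = -3 - 205/((68 - 81) + 205) = -3 - 205/(-13 + 205) = -3 - 205/192 = -781/192 ≈ -4.0677)
232*(L - 2*8*7) = 232*(-781/192 - 2*8*7) = 232*(-781/192 - 16*7) = 232*(-781/192 - 112) = 232*(-22285/192) = -646265/24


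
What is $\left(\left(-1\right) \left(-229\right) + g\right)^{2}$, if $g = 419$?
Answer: $419904$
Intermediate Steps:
$\left(\left(-1\right) \left(-229\right) + g\right)^{2} = \left(\left(-1\right) \left(-229\right) + 419\right)^{2} = \left(229 + 419\right)^{2} = 648^{2} = 419904$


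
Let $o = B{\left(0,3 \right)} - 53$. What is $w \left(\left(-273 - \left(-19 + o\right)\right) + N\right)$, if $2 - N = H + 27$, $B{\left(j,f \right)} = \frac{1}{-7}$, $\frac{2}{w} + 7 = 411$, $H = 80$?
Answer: $- \frac{2141}{1414} \approx -1.5141$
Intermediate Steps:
$w = \frac{1}{202}$ ($w = \frac{2}{-7 + 411} = \frac{2}{404} = 2 \cdot \frac{1}{404} = \frac{1}{202} \approx 0.0049505$)
$B{\left(j,f \right)} = - \frac{1}{7}$
$o = - \frac{372}{7}$ ($o = - \frac{1}{7} - 53 = - \frac{372}{7} \approx -53.143$)
$N = -105$ ($N = 2 - \left(80 + 27\right) = 2 - 107 = -105$)
$w \left(\left(-273 - \left(-19 + o\right)\right) + N\right) = \frac{\left(-273 + \left(19 - - \frac{372}{7}\right)\right) - 105}{202} = \frac{\left(-273 + \left(19 + \frac{372}{7}\right)\right) - 105}{202} = \frac{\left(-273 + \frac{505}{7}\right) - 105}{202} = \frac{- \frac{1406}{7} - 105}{202} = \frac{1}{202} \left(- \frac{2141}{7}\right) = - \frac{2141}{1414}$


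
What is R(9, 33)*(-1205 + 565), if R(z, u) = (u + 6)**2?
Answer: -973440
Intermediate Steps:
R(z, u) = (6 + u)**2
R(9, 33)*(-1205 + 565) = (6 + 33)**2*(-1205 + 565) = 39**2*(-640) = 1521*(-640) = -973440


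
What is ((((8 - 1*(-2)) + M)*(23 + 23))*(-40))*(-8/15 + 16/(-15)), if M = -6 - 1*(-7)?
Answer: 32384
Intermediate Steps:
M = 1 (M = -6 + 7 = 1)
((((8 - 1*(-2)) + M)*(23 + 23))*(-40))*(-8/15 + 16/(-15)) = ((((8 - 1*(-2)) + 1)*(23 + 23))*(-40))*(-8/15 + 16/(-15)) = ((((8 + 2) + 1)*46)*(-40))*(-8*1/15 + 16*(-1/15)) = (((10 + 1)*46)*(-40))*(-8/15 - 16/15) = ((11*46)*(-40))*(-8/5) = (506*(-40))*(-8/5) = -20240*(-8/5) = 32384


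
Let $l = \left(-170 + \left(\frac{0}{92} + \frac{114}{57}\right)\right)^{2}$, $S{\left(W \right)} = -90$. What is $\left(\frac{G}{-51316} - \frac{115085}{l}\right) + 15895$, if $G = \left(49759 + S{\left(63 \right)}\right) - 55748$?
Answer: $\frac{5753918605879}{362085696} \approx 15891.0$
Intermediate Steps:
$l = 28224$ ($l = \left(-170 + \left(0 \cdot \frac{1}{92} + 114 \cdot \frac{1}{57}\right)\right)^{2} = \left(-170 + \left(0 + 2\right)\right)^{2} = \left(-170 + 2\right)^{2} = \left(-168\right)^{2} = 28224$)
$G = -6079$ ($G = \left(49759 - 90\right) - 55748 = 49669 - 55748 = -6079$)
$\left(\frac{G}{-51316} - \frac{115085}{l}\right) + 15895 = \left(- \frac{6079}{-51316} - \frac{115085}{28224}\right) + 15895 = \left(\left(-6079\right) \left(- \frac{1}{51316}\right) - \frac{115085}{28224}\right) + 15895 = \left(\frac{6079}{51316} - \frac{115085}{28224}\right) + 15895 = - \frac{1433532041}{362085696} + 15895 = \frac{5753918605879}{362085696}$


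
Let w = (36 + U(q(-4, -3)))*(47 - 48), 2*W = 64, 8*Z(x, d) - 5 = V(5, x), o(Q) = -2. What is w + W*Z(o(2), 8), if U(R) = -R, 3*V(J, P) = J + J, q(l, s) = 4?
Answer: 4/3 ≈ 1.3333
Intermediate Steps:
V(J, P) = 2*J/3 (V(J, P) = (J + J)/3 = (2*J)/3 = 2*J/3)
Z(x, d) = 25/24 (Z(x, d) = 5/8 + ((⅔)*5)/8 = 5/8 + (⅛)*(10/3) = 5/8 + 5/12 = 25/24)
W = 32 (W = (½)*64 = 32)
w = -32 (w = (36 - 1*4)*(47 - 48) = (36 - 4)*(-1) = 32*(-1) = -32)
w + W*Z(o(2), 8) = -32 + 32*(25/24) = -32 + 100/3 = 4/3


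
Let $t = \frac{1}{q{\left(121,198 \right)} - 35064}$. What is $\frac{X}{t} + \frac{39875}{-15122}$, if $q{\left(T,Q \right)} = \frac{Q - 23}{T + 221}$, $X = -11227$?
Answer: $\frac{508972347868393}{1292931} \approx 3.9366 \cdot 10^{8}$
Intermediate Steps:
$q{\left(T,Q \right)} = \frac{-23 + Q}{221 + T}$
$t = - \frac{342}{11991713}$ ($t = \frac{1}{\frac{-23 + 198}{221 + 121} - 35064} = \frac{1}{\frac{1}{342} \cdot 175 - 35064} = \frac{1}{\frac{175}{342} - 35064} = \frac{1}{- \frac{11991713}{342}} = - \frac{342}{11991713} \approx -2.852 \cdot 10^{-5}$)
$\frac{X}{t} + \frac{39875}{-15122} = - \frac{11227}{- \frac{342}{11991713}} + \frac{39875}{-15122} = \left(-11227\right) \left(- \frac{11991713}{342}\right) + 39875 \left(- \frac{1}{15122}\right) = \frac{134630961851}{342} - \frac{39875}{15122} = \frac{508972347868393}{1292931}$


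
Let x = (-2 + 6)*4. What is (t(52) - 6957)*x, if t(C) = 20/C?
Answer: -1446976/13 ≈ -1.1131e+5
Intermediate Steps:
x = 16 (x = 4*4 = 16)
(t(52) - 6957)*x = (20/52 - 6957)*16 = (20*(1/52) - 6957)*16 = (5/13 - 6957)*16 = -90436/13*16 = -1446976/13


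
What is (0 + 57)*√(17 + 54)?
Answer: 57*√71 ≈ 480.29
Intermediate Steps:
(0 + 57)*√(17 + 54) = 57*√71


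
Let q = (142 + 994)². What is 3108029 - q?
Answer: 1817533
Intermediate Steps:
q = 1290496 (q = 1136² = 1290496)
3108029 - q = 3108029 - 1*1290496 = 3108029 - 1290496 = 1817533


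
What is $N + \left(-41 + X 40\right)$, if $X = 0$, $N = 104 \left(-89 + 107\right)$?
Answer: $1831$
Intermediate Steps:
$N = 1872$ ($N = 104 \cdot 18 = 1872$)
$N + \left(-41 + X 40\right) = 1872 + \left(-41 + 0 \cdot 40\right) = 1872 + \left(-41 + 0\right) = 1872 - 41 = 1831$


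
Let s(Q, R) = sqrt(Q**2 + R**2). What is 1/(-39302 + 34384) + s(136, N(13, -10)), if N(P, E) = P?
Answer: -1/4918 + sqrt(18665) ≈ 136.62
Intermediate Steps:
1/(-39302 + 34384) + s(136, N(13, -10)) = 1/(-39302 + 34384) + sqrt(136**2 + 13**2) = 1/(-4918) + sqrt(18496 + 169) = -1/4918 + sqrt(18665)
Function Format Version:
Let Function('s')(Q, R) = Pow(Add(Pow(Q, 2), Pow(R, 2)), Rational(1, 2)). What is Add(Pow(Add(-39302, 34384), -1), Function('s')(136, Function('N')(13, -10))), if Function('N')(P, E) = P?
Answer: Add(Rational(-1, 4918), Pow(18665, Rational(1, 2))) ≈ 136.62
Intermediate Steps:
Add(Pow(Add(-39302, 34384), -1), Function('s')(136, Function('N')(13, -10))) = Add(Pow(Add(-39302, 34384), -1), Pow(Add(Pow(136, 2), Pow(13, 2)), Rational(1, 2))) = Add(Pow(-4918, -1), Pow(Add(18496, 169), Rational(1, 2))) = Add(Rational(-1, 4918), Pow(18665, Rational(1, 2)))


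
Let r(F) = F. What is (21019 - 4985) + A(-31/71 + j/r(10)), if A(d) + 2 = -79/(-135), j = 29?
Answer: 2164399/135 ≈ 16033.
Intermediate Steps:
A(d) = -191/135 (A(d) = -2 - 79/(-135) = -2 - 79*(-1/135) = -2 + 79/135 = -191/135)
(21019 - 4985) + A(-31/71 + j/r(10)) = (21019 - 4985) - 191/135 = 16034 - 191/135 = 2164399/135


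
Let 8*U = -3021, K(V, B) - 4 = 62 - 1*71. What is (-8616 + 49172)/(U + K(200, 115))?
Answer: -324448/3061 ≈ -105.99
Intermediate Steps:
K(V, B) = -5 (K(V, B) = 4 + (62 - 1*71) = 4 + (62 - 71) = 4 - 9 = -5)
U = -3021/8 (U = (⅛)*(-3021) = -3021/8 ≈ -377.63)
(-8616 + 49172)/(U + K(200, 115)) = (-8616 + 49172)/(-3021/8 - 5) = 40556/(-3061/8) = 40556*(-8/3061) = -324448/3061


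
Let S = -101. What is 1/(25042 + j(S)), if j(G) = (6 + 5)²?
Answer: 1/25163 ≈ 3.9741e-5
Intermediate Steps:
j(G) = 121 (j(G) = 11² = 121)
1/(25042 + j(S)) = 1/(25042 + 121) = 1/25163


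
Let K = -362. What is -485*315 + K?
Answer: -153137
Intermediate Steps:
-485*315 + K = -485*315 - 362 = -152775 - 362 = -153137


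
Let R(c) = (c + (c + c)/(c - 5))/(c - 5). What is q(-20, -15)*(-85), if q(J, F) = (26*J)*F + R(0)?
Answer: -663000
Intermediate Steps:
R(c) = (c + 2*c/(-5 + c))/(-5 + c) (R(c) = (c + (2*c)/(-5 + c))/(-5 + c) = (c + 2*c/(-5 + c))/(-5 + c))
q(J, F) = 26*F*J (q(J, F) = (26*J)*F + 0*(-3 + 0)/(-5 + 0)² = 26*F*J + 0*(-3)/(-5)² = 26*F*J + 0*(1/25)*(-3) = 26*F*J + 0 = 26*F*J)
q(-20, -15)*(-85) = (26*(-15)*(-20))*(-85) = 7800*(-85) = -663000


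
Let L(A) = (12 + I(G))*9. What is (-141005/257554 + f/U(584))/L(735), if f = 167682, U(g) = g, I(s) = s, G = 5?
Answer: 10776205727/5753241252 ≈ 1.8731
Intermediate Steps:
L(A) = 153 (L(A) = (12 + 5)*9 = 17*9 = 153)
(-141005/257554 + f/U(584))/L(735) = (-141005/257554 + 167682/584)/153 = (-141005*1/257554 + 167682*(1/584))*(1/153) = (-141005/257554 + 83841/292)*(1/153) = (10776205727/37602884)*(1/153) = 10776205727/5753241252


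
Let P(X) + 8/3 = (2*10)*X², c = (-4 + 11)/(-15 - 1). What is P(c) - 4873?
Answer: -935393/192 ≈ -4871.8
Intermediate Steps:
c = -7/16 (c = 7/(-16) = 7*(-1/16) = -7/16 ≈ -0.43750)
P(X) = -8/3 + 20*X² (P(X) = -8/3 + (2*10)*X² = -8/3 + 20*X²)
P(c) - 4873 = (-8/3 + 20*(-7/16)²) - 4873 = (-8/3 + 20*(49/256)) - 4873 = (-8/3 + 245/64) - 4873 = 223/192 - 4873 = -935393/192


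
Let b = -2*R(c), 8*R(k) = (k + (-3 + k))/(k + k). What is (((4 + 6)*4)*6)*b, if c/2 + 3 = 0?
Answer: -75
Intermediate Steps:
c = -6 (c = -6 + 2*0 = -6 + 0 = -6)
R(k) = (-3 + 2*k)/(16*k) (R(k) = ((k + (-3 + k))/(k + k))/8 = ((-3 + 2*k)/((2*k)))/8 = ((-3 + 2*k)*(1/(2*k)))/8 = ((-3 + 2*k)/(2*k))/8 = (-3 + 2*k)/(16*k))
b = -5/16 (b = -(-3 + 2*(-6))/(8*(-6)) = -(-1)*(-3 - 12)/(8*6) = -(-1)*(-15)/(8*6) = -2*5/32 = -5/16 ≈ -0.31250)
(((4 + 6)*4)*6)*b = (((4 + 6)*4)*6)*(-5/16) = ((10*4)*6)*(-5/16) = (40*6)*(-5/16) = 240*(-5/16) = -75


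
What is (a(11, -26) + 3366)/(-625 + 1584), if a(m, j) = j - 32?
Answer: 3308/959 ≈ 3.4494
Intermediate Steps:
a(m, j) = -32 + j
(a(11, -26) + 3366)/(-625 + 1584) = ((-32 - 26) + 3366)/(-625 + 1584) = (-58 + 3366)/959 = 3308*(1/959) = 3308/959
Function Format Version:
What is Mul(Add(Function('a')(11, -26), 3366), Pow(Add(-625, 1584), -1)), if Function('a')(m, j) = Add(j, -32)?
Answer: Rational(3308, 959) ≈ 3.4494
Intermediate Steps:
Function('a')(m, j) = Add(-32, j)
Mul(Add(Function('a')(11, -26), 3366), Pow(Add(-625, 1584), -1)) = Mul(Add(Add(-32, -26), 3366), Pow(Add(-625, 1584), -1)) = Mul(Add(-58, 3366), Pow(959, -1)) = Mul(3308, Rational(1, 959)) = Rational(3308, 959)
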